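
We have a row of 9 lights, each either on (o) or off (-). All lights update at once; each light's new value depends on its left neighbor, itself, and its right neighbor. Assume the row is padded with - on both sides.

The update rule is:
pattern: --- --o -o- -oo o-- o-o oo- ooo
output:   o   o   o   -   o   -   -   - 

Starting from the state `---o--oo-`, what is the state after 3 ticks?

oooooo---

oooooo--o
------ooo
oooooo---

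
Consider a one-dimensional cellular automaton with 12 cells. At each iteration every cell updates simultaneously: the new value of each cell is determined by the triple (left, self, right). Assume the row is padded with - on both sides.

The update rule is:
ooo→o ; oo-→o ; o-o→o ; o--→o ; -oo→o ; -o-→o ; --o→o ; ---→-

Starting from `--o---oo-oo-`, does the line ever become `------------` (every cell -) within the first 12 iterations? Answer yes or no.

-ooo-ooooooo
oooooooooooo
oooooooooooo  (fixed point — unchanged through iteration 12)
iteration 12 is oooooooooooo, still not uniform -

no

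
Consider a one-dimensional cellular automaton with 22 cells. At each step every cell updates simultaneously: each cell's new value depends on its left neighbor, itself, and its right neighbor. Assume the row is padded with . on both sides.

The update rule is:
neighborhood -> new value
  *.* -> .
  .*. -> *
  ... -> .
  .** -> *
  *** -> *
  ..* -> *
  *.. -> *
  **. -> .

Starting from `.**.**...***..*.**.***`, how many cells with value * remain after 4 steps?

15

**..*.*.***.***.*..**.
*.***.*.**..**..****.*
*.**..*.*.***.*****..*
*.*.***.*.**..****.***
count of *: 15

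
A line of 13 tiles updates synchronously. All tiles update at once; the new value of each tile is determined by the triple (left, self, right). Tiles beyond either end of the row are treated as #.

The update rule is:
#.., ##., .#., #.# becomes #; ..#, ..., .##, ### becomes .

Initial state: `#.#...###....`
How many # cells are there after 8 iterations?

6

iteration 1: ####....##...
iteration 2: ...##....##..
iteration 3: #...##....##.
iteration 4: ##...##....##
iteration 5: .##...##.....
iteration 6: #.##...##....
iteration 7: ##.##...##...
iteration 8: .##.##...##..
count of #: 6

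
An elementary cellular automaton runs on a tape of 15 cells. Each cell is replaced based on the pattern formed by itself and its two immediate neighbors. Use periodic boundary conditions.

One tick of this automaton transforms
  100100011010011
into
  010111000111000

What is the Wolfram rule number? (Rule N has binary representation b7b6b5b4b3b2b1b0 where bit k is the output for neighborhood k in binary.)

position 14: 111 → 0  (bit 7 = 0)
position 0: 110 → 0  (bit 6 = 0)
position 9: 101 → 1  (bit 5 = 1)
position 1: 100 → 1  (bit 4 = 1)
position 7: 011 → 0  (bit 3 = 0)
position 3: 010 → 1  (bit 2 = 1)
position 2: 001 → 0  (bit 1 = 0)
position 5: 000 → 1  (bit 0 = 1)
bits b7..b0 = 00110101 = 53

53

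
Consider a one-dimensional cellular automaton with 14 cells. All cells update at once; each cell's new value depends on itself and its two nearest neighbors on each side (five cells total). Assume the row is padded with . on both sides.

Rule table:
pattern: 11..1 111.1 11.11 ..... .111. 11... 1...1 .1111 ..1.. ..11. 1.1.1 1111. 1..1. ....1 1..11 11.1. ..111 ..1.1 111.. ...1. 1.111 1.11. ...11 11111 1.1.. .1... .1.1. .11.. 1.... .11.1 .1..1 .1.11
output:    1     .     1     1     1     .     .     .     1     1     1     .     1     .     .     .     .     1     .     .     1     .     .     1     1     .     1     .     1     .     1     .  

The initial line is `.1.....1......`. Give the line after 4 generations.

.1.1..11..1..1

.1.11..1.11111
.1...111.1.1..
.1....1..111.1
.1.1..11..1..1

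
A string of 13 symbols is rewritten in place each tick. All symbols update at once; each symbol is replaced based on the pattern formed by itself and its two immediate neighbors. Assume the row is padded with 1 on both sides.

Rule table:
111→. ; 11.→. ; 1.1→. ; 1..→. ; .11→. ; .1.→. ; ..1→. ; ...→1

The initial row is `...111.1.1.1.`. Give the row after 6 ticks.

...111111111.

.1...........
...111111111.
.1...........  (repeats tick 1; period 2)
tick 6: ...111111111.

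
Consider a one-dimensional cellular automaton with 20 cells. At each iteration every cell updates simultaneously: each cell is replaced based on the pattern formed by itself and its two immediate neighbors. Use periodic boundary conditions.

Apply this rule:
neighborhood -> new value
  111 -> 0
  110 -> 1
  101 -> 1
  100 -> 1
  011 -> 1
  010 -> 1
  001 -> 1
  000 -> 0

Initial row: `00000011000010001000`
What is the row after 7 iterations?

00011000000111000011

00000111100111011100
00001100111101110110
00011111100111011111
10110000111101110001
11111001100111011011
00001111111101111110
00011000000111000011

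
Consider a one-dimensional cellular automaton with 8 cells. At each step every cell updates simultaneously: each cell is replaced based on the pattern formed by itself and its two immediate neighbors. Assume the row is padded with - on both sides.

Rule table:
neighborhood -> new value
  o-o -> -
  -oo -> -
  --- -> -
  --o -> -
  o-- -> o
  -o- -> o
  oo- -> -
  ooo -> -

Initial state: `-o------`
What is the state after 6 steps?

-------o

-oo-----
---o----
---oo---
-----o--
-----oo-
-------o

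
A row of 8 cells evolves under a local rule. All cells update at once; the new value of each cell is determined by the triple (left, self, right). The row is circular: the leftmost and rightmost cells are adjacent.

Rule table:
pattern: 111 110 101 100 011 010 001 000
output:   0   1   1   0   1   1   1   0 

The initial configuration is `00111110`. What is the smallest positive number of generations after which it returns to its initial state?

01100010
11100110
10101111
11111000
10001001
10011011
10111110
11100011
00100110
01101110
11111010
10001111
10011000
10111001
11101011
00111110

16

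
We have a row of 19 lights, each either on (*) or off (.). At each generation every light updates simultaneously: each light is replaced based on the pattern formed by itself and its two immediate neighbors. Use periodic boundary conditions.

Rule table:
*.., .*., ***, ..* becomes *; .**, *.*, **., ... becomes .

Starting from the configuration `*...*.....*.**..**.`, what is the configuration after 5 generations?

**.***...**...**...
....*.*.*..*.*..*.*
*..**.*.****.****.*
.**...*..**...**...
*..*.****..*.*..*..

*..*.****..*.*..*..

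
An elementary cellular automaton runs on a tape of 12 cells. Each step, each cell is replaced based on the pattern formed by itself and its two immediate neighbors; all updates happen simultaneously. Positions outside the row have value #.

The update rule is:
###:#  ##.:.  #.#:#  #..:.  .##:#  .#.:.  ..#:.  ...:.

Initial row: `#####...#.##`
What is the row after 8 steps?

####.....###
###......###
##.......###
#........###
.........###
.........###  (fixed point — unchanged through step 8)

.........###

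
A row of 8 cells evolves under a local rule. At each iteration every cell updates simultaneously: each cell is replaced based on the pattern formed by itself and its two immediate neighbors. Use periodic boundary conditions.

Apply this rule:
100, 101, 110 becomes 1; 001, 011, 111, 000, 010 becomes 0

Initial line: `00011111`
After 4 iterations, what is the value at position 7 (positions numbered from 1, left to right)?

0

10000001
11000000
01100000
00110000
position 7 holds 0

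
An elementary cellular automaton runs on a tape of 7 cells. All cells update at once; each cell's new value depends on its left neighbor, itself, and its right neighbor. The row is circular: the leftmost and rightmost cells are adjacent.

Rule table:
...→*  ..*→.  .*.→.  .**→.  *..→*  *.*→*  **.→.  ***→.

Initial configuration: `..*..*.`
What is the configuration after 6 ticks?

*..*..*
.*..*..
..*..**
*..*...
.*..**.
..*...*

..*...*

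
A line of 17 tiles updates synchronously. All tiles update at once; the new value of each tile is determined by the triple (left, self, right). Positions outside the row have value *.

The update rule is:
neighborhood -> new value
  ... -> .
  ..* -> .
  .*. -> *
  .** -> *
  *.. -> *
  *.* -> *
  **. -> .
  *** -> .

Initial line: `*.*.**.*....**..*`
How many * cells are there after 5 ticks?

7

.****.***...*.*.*
**...**..*..*****
..*..*.*.**.*....
*.**.*****.***...
.**.**....**..*..
count of *: 7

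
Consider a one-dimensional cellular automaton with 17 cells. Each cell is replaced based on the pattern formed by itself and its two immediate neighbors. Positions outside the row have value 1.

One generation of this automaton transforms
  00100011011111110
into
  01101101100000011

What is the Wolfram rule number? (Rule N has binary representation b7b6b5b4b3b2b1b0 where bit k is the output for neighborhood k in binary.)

103

position 10: 111 → 0  (bit 7 = 0)
position 7: 110 → 1  (bit 6 = 1)
position 8: 101 → 1  (bit 5 = 1)
position 0: 100 → 0  (bit 4 = 0)
position 6: 011 → 0  (bit 3 = 0)
position 2: 010 → 1  (bit 2 = 1)
position 1: 001 → 1  (bit 1 = 1)
position 4: 000 → 1  (bit 0 = 1)
bits b7..b0 = 01100111 = 103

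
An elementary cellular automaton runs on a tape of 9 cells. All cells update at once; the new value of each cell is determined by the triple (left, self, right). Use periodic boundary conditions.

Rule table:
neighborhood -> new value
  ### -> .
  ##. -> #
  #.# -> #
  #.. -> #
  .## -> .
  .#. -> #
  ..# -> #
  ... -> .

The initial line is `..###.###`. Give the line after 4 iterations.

iteration 1: ##..##..#
iteration 2: .###.###.
iteration 3: #..##..##
iteration 4: ###.###..

###.###..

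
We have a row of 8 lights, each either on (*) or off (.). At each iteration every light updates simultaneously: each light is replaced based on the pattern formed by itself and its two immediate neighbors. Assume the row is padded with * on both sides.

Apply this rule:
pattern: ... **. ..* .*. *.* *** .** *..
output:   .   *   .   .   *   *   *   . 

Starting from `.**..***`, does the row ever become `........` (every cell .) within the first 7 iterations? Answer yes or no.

iteration 1: ***..***
iteration 2: ***..***  (fixed point — unchanged through iteration 7)
iteration 7 is ***..***, still not uniform .

no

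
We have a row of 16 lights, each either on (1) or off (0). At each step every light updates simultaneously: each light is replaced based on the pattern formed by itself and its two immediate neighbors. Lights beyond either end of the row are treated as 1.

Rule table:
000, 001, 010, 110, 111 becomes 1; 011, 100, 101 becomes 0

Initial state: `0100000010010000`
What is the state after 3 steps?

0101011110110101

0101111110110111
0100111110010011
0101011110110101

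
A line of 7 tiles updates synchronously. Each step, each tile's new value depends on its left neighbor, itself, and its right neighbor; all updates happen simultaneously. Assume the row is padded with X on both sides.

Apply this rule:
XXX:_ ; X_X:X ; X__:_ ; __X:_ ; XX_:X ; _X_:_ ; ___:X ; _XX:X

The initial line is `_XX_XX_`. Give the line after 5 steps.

_X_X_X_

XXXXXXX
_______
_XXXXX_
XX___XX
_X_X_X_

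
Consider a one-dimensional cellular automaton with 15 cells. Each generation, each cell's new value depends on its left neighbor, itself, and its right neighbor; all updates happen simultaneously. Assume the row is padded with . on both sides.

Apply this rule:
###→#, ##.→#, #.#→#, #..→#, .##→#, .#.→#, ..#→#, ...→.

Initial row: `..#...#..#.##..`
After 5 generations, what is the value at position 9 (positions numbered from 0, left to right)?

.###.#########.
###############
###############  (fixed point — unchanged through generation 5)
position 9 holds #

#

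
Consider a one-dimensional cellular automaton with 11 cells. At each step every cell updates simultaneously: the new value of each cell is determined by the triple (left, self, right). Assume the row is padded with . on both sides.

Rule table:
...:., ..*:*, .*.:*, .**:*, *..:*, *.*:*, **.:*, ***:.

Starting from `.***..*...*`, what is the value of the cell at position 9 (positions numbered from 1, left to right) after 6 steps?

step 1: **.*****.**
step 2: ****...****
step 3: *..**.**..*
step 4: ***********
step 5: *.........*
step 6: **.......**
position 9 holds .

.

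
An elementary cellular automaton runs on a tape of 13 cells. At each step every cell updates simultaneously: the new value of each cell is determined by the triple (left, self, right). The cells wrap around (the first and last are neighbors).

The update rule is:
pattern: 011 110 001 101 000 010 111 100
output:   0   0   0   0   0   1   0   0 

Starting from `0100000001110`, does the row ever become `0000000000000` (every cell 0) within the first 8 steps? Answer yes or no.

0100000000000
0100000000000  (fixed point — unchanged through step 8)
step 8 is 0100000000000, still not uniform 0

no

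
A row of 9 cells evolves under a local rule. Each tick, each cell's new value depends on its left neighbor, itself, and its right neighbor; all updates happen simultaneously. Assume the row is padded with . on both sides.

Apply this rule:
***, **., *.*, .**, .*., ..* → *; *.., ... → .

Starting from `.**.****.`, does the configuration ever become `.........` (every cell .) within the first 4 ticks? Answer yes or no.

********.
********.  (fixed point — unchanged through tick 4)
tick 4 is ********., still not uniform .

no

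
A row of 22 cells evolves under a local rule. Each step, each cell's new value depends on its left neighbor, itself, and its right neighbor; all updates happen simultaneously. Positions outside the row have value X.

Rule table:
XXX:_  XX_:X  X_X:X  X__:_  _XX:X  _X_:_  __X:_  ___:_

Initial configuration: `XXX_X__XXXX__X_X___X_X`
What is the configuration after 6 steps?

__XX_________________X

__XX___X__X___X_____XX
__XX________________X_
__XX_________________X
__XX_________________X  (fixed point — unchanged through step 6)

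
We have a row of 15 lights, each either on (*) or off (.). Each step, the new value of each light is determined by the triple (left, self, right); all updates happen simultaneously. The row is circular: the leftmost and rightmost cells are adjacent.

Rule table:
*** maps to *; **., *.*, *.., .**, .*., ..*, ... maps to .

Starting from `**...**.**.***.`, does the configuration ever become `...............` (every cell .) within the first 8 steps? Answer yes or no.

yes

............*..
...............
all cells are . at step 2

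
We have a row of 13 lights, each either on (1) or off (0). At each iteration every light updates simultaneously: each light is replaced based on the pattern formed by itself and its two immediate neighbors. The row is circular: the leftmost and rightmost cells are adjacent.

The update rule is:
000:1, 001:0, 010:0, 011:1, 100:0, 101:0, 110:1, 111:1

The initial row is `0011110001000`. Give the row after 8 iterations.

1011110100011
1011110001011
1011110100011  (repeats iteration 1; period 2)
iteration 8: 1011110001011

1011110001011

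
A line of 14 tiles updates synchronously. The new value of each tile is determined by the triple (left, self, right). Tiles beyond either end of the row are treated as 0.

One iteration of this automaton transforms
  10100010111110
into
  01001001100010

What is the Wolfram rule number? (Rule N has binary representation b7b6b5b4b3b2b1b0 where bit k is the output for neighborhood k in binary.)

105

position 9: 111 → 0  (bit 7 = 0)
position 12: 110 → 1  (bit 6 = 1)
position 1: 101 → 1  (bit 5 = 1)
position 3: 100 → 0  (bit 4 = 0)
position 8: 011 → 1  (bit 3 = 1)
position 0: 010 → 0  (bit 2 = 0)
position 5: 001 → 0  (bit 1 = 0)
position 4: 000 → 1  (bit 0 = 1)
bits b7..b0 = 01101001 = 105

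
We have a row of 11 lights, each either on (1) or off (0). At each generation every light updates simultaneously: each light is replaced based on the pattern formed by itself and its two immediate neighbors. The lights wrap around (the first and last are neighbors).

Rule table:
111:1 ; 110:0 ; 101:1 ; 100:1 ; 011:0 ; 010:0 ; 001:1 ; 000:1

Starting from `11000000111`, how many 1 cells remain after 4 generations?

10111111011
01011110101
10101101010
01010010101
count of 1: 5

5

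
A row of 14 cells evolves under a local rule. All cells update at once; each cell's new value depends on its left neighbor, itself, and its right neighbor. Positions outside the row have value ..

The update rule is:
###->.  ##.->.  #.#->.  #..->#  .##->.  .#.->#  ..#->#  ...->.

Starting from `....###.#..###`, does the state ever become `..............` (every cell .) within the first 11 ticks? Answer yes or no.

no

...#....###...
..###..#...#..
.#...####.###.
###.#........#
....##......##
...#..#....#..
..######..###.
.#......##...#
###....#..#.##
...#..#####...
..####.....#..
tick 11 is ..####.....#.., still not uniform .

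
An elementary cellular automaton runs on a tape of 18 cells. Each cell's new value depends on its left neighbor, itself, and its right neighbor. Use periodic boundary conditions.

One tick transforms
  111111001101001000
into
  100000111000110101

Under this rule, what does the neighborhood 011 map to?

1

At position 0 the neighborhood is 011; the next row has 1 there.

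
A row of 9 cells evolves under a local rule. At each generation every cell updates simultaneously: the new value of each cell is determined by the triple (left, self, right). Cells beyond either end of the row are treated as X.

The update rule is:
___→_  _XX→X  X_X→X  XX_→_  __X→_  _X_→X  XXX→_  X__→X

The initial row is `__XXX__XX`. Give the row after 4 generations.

X_X__X_X_
_XXX_XXXX
XX__XX___
__X_X_X__

__X_X_X__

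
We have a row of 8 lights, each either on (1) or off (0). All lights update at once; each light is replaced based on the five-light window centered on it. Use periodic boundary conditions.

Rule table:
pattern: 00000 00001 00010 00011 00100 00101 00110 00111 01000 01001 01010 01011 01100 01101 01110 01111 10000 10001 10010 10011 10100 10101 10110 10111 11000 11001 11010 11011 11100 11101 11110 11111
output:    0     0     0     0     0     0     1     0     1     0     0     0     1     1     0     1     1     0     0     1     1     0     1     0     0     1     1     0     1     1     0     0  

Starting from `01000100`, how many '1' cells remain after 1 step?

00100010
count of 1: 2

2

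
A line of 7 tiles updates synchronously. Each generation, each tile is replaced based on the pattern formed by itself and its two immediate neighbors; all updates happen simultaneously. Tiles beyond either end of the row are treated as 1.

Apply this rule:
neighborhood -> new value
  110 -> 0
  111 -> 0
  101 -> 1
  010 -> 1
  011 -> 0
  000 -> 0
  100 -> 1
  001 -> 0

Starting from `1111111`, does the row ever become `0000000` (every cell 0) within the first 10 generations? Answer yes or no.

yes

generation 1: 0000000
all cells are 0 at generation 1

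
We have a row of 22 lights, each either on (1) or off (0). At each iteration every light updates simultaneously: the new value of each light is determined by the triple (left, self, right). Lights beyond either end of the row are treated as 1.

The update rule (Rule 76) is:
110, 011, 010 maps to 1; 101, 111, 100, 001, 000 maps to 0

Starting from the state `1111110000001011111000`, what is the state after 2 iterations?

0000010000001010001000

iteration 1: 0000010000001010001000
iteration 2: 0000010000001010001000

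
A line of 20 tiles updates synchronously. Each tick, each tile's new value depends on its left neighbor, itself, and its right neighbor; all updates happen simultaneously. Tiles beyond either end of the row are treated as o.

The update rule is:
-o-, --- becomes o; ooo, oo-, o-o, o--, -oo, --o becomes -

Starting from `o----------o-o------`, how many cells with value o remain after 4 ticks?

2

--oooooooo-o-o-oooo-
-----------o-o------
-ooooooooo-o-o-oooo-
-----------o-o------
count of o: 2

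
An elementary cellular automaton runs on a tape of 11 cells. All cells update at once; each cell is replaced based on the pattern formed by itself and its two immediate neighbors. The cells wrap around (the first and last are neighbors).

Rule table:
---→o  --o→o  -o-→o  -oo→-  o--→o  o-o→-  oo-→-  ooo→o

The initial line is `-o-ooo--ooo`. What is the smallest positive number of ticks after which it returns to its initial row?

tick 1: -o--o-oo-o-
tick 2: ooooo----oo
tick 3: oooo-oooo-o
tick 4: ooo---oo---
tick 5: -o-ooo--ooo

5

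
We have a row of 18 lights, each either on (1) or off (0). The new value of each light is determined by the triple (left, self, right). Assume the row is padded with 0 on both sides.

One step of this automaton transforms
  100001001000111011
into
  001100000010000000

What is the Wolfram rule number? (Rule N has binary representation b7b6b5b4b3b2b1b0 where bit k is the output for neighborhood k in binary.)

position 13: 111 → 0  (bit 7 = 0)
position 14: 110 → 0  (bit 6 = 0)
position 15: 101 → 0  (bit 5 = 0)
position 1: 100 → 0  (bit 4 = 0)
position 12: 011 → 0  (bit 3 = 0)
position 0: 010 → 0  (bit 2 = 0)
position 4: 001 → 0  (bit 1 = 0)
position 2: 000 → 1  (bit 0 = 1)
bits b7..b0 = 00000001 = 1

1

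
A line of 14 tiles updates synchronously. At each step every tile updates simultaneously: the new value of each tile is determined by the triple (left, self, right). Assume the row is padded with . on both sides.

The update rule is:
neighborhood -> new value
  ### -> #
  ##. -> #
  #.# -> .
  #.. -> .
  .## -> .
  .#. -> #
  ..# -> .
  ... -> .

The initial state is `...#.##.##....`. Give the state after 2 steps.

...#..#..#....
...#..#..#....

...#..#..#....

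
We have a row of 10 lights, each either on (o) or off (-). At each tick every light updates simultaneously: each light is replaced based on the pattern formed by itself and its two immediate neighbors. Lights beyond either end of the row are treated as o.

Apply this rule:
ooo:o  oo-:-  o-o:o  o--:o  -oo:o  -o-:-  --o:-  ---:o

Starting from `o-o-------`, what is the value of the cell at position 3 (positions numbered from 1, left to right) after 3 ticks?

-o-oooooo-
o-oooooo-o
-oooooo-oo
position 3 holds o

o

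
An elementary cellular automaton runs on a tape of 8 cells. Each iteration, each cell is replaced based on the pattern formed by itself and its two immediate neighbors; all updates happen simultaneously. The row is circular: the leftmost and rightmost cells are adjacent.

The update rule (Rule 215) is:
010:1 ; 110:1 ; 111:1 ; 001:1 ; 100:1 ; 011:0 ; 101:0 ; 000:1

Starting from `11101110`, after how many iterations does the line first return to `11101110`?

iteration 1: 01100110
iteration 2: 10111011
iteration 3: 10011001
iteration 4: 11101110

4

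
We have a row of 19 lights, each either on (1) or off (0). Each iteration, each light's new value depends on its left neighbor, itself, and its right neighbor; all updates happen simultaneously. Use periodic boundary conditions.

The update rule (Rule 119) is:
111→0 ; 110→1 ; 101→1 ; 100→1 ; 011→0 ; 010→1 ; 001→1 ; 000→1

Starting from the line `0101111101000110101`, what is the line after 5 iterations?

iteration 1: 1110000111111011111
iteration 2: 0011111000001100000
iteration 3: 1100001111110111111
iteration 4: 0111110000011000000
iteration 5: 1000011111101111111

1000011111101111111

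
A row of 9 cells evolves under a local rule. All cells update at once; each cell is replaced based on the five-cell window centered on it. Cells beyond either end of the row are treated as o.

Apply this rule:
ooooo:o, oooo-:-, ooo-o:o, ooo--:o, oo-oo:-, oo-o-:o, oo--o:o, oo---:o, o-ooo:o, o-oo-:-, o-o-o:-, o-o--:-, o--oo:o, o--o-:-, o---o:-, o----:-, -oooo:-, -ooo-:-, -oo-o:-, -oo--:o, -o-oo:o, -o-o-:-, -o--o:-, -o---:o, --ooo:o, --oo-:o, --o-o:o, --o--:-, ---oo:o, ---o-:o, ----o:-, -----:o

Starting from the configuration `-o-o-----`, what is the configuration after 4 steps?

o---o-o-o
oo-oo--oo
-o--oooo-
o--oo--o-

o--oo--o-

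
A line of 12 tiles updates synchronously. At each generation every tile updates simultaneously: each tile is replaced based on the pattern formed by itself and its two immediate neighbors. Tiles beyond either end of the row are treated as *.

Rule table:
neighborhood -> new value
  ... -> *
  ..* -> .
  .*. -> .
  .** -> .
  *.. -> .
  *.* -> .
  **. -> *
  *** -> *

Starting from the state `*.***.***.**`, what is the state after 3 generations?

generation 1: *..**..**..*
generation 2: *...*...*...
generation 3: *.*...*...*.

*.*...*...*.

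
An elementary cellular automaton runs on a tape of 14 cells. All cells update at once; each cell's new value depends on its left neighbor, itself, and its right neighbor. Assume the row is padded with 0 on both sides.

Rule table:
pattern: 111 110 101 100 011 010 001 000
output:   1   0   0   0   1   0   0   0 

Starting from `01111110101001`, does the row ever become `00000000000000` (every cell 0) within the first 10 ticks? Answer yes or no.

01111100000000
01111000000000
01110000000000
01100000000000
01000000000000
00000000000000
all cells are 0 at tick 6

yes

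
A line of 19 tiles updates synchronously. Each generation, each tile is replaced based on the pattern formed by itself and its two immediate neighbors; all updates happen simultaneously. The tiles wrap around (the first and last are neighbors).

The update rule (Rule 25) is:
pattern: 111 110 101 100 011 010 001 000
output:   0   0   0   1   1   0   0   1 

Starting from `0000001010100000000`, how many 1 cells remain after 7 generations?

12

1111100000011111111
0000011111010000000
1111010000001111111
0000001111101000000
1111101000000111111
0000000111110100000
1111110100000011111
count of 1: 12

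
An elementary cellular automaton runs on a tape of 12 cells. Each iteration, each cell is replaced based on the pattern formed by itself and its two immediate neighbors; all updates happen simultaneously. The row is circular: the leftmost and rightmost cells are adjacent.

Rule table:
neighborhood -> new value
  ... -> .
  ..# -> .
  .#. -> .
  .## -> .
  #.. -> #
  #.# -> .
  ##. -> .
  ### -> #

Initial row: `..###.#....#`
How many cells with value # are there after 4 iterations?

#..#...#....
.#..#...#...
..#..#...#..
...#..#...#.
count of #: 3

3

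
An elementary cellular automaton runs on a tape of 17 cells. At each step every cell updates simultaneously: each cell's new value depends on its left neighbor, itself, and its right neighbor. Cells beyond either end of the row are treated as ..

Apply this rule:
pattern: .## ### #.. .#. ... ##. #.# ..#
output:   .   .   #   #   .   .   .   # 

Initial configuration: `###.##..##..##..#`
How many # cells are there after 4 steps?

7

step 1: ......##..##..###
step 2: .....#..##..##...
step 3: ....####..##..#..
step 4: ...#....##..####.
count of #: 7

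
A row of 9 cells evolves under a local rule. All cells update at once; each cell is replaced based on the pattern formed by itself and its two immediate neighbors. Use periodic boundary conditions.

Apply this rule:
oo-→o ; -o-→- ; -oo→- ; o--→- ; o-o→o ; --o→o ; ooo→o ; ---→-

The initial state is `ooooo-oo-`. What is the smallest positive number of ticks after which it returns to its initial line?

tick 1: -ooooo-oo
tick 2: o-ooooo-o
tick 3: oo-ooooo-
tick 4: -oo-ooooo
tick 5: o-oo-oooo
tick 6: oo-oo-ooo
tick 7: ooo-oo-oo
tick 8: oooo-oo-o
tick 9: ooooo-oo-

9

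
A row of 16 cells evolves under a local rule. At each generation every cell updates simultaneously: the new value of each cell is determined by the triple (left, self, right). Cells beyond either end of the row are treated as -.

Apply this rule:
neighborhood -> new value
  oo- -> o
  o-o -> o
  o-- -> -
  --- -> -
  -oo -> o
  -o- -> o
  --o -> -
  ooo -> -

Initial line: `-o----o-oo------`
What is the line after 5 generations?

-o----o--o------

generation 1: -o----oooo------
generation 2: -o----o--o------
generation 3: -o----o--o------  (fixed point — unchanged through generation 5)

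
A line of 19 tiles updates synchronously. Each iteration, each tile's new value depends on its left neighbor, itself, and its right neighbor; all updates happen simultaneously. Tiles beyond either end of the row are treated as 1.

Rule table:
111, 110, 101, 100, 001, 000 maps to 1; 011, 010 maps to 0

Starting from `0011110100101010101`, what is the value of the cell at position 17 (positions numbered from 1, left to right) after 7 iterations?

0

1101111011010101010
1110111101101010101
1111011110110101010
1111101111011010101
1111110111101101010
1111111011110110101
1111111101111011010
position 17 holds 0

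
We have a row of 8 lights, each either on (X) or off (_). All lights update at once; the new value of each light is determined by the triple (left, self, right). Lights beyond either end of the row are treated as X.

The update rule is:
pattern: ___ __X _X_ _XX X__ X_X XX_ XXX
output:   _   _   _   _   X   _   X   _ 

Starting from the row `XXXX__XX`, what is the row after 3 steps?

XX___XX_

step 1: ___XX___
step 2: X___XX__
step 3: XX___XX_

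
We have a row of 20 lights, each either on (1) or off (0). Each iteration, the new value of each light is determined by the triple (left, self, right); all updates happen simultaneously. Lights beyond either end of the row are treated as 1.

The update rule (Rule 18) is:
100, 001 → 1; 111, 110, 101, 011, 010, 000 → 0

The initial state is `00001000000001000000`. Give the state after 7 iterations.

00000000000010010000

10010100000010100001
01100010000100010010
00010101001010101100
10100000110000000011
00010001001000000100
10101010110100001011
00000000000010010000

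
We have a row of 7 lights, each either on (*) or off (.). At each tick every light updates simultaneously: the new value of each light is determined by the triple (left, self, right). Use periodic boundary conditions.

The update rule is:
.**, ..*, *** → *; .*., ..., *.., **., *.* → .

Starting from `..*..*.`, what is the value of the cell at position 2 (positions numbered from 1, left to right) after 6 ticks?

.

.*..*..
*..*...
..*...*
.*...*.
*...*..
...*..*
position 2 holds .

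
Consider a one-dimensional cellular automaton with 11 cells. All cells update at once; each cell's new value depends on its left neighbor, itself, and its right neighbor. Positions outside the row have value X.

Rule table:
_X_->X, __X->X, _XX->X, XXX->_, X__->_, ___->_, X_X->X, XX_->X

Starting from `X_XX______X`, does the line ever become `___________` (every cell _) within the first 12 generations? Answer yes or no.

no

XXXX_____XX
___X____XX_
__XX___XXXX
_XXX__XX___
XX_X_XXX__X
_XXXXX_X_XX
XX___XXXXX_
_X__XX___XX
XX_XXX__XX_
_XXX_X_XXXX
XX_XXXXX___
_XXX___X__X
generation 12 is _XXX___X__X, still not uniform _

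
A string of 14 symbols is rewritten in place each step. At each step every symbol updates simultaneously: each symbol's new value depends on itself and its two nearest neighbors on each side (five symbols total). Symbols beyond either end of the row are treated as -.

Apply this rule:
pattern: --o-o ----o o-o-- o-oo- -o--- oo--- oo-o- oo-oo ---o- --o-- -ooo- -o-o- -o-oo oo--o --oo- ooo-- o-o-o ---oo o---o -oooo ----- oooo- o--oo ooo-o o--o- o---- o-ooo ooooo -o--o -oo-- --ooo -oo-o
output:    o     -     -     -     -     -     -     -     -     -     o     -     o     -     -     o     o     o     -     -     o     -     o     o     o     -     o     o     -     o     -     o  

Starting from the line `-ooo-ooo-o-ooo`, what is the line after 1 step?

o-oo-ooo-ooooo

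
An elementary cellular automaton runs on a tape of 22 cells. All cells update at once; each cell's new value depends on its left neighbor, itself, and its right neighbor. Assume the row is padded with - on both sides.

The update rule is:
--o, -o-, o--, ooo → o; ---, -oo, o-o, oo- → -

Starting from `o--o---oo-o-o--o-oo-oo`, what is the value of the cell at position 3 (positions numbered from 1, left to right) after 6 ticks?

-

ooooo-o---o-oooo------
-ooo--oo-oo--oo-o-----
o-o-oo-----oo---oo----
o-o---o---o--o-o--o---
o-oo-ooo-ooooo-ooooo--
o-----o---ooo---ooo-o-
position 3 holds -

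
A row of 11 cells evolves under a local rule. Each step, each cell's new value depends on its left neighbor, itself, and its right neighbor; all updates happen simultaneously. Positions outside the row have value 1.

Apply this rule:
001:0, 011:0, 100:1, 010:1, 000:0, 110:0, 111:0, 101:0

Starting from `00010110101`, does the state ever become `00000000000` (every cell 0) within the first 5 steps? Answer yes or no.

step 1: 10010000100
step 2: 01011000110
step 3: 01000100000
step 4: 01100110000
step 5: 00010001000
step 5 is 00010001000, still not uniform 0

no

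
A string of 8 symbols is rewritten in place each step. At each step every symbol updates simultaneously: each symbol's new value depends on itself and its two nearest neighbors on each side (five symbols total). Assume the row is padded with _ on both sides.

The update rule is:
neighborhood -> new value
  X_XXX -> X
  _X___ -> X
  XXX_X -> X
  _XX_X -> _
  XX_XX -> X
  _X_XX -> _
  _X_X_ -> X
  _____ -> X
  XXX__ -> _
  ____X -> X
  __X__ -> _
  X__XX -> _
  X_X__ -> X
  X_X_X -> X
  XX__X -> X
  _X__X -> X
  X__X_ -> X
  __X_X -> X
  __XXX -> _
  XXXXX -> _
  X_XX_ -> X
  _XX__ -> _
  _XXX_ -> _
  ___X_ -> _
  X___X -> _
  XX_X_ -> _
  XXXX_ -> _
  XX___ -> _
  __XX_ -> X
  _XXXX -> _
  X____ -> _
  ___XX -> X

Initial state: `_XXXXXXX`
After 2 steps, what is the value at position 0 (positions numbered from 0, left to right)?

_

X_______
_X_XXXXX
position 0 holds _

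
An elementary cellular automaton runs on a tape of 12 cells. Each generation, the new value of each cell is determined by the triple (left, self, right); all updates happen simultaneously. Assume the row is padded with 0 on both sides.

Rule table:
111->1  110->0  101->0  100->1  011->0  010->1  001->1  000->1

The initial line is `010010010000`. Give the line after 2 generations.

011111111110

111111111111
011111111110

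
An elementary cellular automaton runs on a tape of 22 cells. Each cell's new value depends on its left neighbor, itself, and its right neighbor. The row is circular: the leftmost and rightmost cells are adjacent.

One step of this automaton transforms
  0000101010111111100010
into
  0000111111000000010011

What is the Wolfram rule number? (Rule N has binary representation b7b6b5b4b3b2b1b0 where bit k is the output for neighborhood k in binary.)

position 11: 111 → 0  (bit 7 = 0)
position 16: 110 → 0  (bit 6 = 0)
position 5: 101 → 1  (bit 5 = 1)
position 17: 100 → 1  (bit 4 = 1)
position 10: 011 → 0  (bit 3 = 0)
position 4: 010 → 1  (bit 2 = 1)
position 3: 001 → 0  (bit 1 = 0)
position 0: 000 → 0  (bit 0 = 0)
bits b7..b0 = 00110100 = 52

52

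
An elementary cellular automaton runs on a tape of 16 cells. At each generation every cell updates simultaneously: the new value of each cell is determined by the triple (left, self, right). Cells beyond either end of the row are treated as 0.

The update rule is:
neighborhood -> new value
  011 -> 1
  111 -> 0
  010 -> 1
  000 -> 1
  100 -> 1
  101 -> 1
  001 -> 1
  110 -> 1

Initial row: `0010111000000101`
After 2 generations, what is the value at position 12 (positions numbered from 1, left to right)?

0

1111101111111111
1000111000000001
position 12 holds 0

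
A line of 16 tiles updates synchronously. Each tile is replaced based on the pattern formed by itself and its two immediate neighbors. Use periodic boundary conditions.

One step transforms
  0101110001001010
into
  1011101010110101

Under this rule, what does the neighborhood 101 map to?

At position 2 the neighborhood is 101; the next row has 1 there.

1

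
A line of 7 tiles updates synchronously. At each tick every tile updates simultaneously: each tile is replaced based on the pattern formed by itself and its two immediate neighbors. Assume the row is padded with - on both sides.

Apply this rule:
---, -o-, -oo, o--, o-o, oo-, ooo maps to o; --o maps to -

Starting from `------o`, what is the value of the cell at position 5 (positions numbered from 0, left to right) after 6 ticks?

o

ooooo-o
ooooooo
ooooooo  (fixed point — unchanged through tick 6)
position 5 holds o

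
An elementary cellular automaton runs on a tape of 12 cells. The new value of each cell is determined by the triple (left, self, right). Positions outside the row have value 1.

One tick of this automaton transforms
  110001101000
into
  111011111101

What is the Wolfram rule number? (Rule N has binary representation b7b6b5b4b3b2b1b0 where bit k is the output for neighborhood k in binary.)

position 0: 111 → 1  (bit 7 = 1)
position 1: 110 → 1  (bit 6 = 1)
position 7: 101 → 1  (bit 5 = 1)
position 2: 100 → 1  (bit 4 = 1)
position 5: 011 → 1  (bit 3 = 1)
position 8: 010 → 1  (bit 2 = 1)
position 4: 001 → 1  (bit 1 = 1)
position 3: 000 → 0  (bit 0 = 0)
bits b7..b0 = 11111110 = 254

254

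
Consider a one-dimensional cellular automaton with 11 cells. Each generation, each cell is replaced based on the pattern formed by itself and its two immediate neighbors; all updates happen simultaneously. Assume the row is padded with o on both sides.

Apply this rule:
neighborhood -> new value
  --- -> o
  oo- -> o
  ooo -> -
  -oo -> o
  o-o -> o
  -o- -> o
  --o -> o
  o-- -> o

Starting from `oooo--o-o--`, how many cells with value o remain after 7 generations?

8

---oooooooo
oooo-------
---oooooooo  (repeats generation 1; period 2)
generation 7: ---oooooooo
count of o: 8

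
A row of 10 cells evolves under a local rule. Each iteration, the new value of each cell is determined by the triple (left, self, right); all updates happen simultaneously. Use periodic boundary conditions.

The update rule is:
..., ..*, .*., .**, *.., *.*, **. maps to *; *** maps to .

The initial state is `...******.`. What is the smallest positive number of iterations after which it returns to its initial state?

****....**
...******.

2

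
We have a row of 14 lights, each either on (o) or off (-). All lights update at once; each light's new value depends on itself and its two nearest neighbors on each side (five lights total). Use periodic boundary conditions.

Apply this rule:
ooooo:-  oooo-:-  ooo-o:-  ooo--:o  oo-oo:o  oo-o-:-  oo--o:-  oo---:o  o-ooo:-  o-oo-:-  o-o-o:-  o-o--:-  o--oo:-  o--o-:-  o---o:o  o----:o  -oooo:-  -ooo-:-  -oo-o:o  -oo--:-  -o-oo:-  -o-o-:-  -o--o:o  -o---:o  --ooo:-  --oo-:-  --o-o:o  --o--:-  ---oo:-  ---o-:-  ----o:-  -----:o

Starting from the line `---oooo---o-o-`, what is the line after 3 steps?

step 1: o-----ooo-o--o
step 2: -ooo-------o--
step 3: ---oooooo---oo

---oooooo---oo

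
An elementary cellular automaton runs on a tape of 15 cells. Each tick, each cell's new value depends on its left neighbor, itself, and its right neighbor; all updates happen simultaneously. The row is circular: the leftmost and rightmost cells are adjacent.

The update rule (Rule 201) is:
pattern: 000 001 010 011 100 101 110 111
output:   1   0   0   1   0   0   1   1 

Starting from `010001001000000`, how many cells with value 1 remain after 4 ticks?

10

000100000011111
010001111011111
000101111011111
010001111011111
count of 1: 10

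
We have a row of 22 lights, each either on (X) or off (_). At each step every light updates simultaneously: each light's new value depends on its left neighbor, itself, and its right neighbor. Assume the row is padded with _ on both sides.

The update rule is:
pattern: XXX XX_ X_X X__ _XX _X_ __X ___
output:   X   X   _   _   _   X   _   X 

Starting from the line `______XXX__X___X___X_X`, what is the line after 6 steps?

X_X_X_X_X__X_X_X_X_X_X

XXXXX__XX__X_X_X_X_X_X
_XXXX___X__X_X_X_X_X_X
__XXX_X_X__X_X_X_X_X_X
X__XX_X_X__X_X_X_X_X_X
X___X_X_X__X_X_X_X_X_X
X_X_X_X_X__X_X_X_X_X_X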